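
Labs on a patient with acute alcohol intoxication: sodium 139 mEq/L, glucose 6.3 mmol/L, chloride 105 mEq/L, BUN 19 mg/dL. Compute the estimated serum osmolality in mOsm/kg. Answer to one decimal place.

291.1 mOsm/kg

Calculated osmolality = 2·Na + glucose + BUN/2.8
= 2·139 + 6.3 + 19/2.8
= 278 + 6.30 + 6.79
= 291.09 mOsm/kg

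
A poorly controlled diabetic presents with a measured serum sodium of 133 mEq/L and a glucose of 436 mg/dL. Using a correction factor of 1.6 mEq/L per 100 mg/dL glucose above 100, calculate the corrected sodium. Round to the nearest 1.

138 mEq/L

Corrected Na = measured Na + 1.6 · (glucose − 100)/100
= 133 + 1.6 · (436 − 100)/100
= 133 + 5.4
= 138.4 mEq/L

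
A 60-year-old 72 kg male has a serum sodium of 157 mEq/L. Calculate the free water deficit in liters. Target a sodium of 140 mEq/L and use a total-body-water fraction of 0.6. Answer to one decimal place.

5.2 L

TBW = 0.6 · 72 = 43.2 L
Free water deficit = TBW · (Na/140 − 1)
= 43.2 · (157/140 − 1)
= 43.2 · 0.1214
= 5.24 L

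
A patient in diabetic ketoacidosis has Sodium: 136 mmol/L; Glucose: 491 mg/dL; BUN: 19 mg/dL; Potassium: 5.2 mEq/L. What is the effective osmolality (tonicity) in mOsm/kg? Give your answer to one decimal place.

Effective osmolality excludes urea (freely permeant across cell membranes):
2·Na + glucose/18
= 2·136 + 491/18
= 272 + 27.28
= 299.28 mOsm/kg

299.3 mOsm/kg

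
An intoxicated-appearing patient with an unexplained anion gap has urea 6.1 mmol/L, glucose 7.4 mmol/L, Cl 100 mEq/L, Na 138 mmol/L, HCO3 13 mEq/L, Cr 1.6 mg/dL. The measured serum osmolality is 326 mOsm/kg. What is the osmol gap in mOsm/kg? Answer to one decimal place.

36.5 mOsm/kg

Calculated osmolality = 2·Na + glucose + urea
= 2·138 + 7.4 + 6.1
= 276 + 7.40 + 6.10
= 289.5 mOsm/kg ≈ 289.5 mOsm/kg
Osmolar gap = measured − calculated = 326 − 289.5 = 36.5 mOsm/kg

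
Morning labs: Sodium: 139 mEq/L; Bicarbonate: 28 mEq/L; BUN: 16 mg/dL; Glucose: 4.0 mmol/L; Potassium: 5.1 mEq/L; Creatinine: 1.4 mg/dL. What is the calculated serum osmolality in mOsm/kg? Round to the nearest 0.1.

287.7 mOsm/kg

Calculated osmolality = 2·Na + glucose + BUN/2.8
= 2·139 + 4 + 16/2.8
= 278 + 4 + 5.71
= 287.71 mOsm/kg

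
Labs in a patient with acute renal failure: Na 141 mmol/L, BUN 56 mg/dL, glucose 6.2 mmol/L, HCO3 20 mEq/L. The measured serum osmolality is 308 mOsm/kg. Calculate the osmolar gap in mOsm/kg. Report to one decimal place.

Calculated osmolality = 2·Na + glucose + BUN/2.8
= 2·141 + 6.2 + 56/2.8
= 282 + 6.20 + 20
= 308.2 mOsm/kg ≈ 308.2 mOsm/kg
Osmolar gap = measured − calculated = 308 − 308.2 = -0.2 mOsm/kg

-0.2 mOsm/kg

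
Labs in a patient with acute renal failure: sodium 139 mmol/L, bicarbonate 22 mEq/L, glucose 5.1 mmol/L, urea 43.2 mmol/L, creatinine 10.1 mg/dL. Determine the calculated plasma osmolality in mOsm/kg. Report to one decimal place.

326.3 mOsm/kg

Calculated osmolality = 2·Na + glucose + urea
= 2·139 + 5.1 + 43.2
= 278 + 5.10 + 43.20
= 326.3 mOsm/kg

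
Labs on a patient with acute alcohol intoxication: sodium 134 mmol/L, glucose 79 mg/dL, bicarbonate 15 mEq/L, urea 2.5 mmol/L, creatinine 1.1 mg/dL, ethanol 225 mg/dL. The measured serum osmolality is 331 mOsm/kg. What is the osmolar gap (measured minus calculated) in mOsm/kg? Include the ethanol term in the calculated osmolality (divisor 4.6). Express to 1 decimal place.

7.2 mOsm/kg

Calculated osmolality = 2·Na + glucose/18 + urea + ethanol/4.6
= 2·134 + 79/18 + 2.5 + 225/4.6
= 268 + 4.39 + 2.50 + 48.91
= 323.8 mOsm/kg ≈ 323.8 mOsm/kg
Osmolar gap = measured − calculated = 331 − 323.8 = 7.2 mOsm/kg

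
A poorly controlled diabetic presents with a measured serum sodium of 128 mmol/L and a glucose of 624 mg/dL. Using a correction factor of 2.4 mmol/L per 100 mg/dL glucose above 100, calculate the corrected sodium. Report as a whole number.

Corrected Na = measured Na + 2.4 · (glucose − 100)/100
= 128 + 2.4 · (624 − 100)/100
= 128 + 12.6
= 140.6 mmol/L

141 mmol/L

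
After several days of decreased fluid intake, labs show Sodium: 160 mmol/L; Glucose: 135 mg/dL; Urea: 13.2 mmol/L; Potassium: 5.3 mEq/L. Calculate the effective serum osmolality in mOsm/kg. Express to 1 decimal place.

Effective osmolality excludes urea (freely permeant across cell membranes):
2·Na + glucose/18
= 2·160 + 135/18
= 320 + 7.5
= 327.5 mOsm/kg

327.5 mOsm/kg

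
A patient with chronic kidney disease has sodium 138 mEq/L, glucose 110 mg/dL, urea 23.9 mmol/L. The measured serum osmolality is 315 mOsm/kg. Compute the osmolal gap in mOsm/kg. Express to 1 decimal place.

Calculated osmolality = 2·Na + glucose/18 + urea
= 2·138 + 110/18 + 23.9
= 276 + 6.11 + 23.90
= 306.01 mOsm/kg ≈ 306.0 mOsm/kg
Osmolar gap = measured − calculated = 315 − 306.0 = 9.0 mOsm/kg

9.0 mOsm/kg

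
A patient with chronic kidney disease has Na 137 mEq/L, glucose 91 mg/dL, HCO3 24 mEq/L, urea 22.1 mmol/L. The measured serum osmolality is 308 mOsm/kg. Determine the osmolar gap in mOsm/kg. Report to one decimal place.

Calculated osmolality = 2·Na + glucose/18 + urea
= 2·137 + 91/18 + 22.1
= 274 + 5.06 + 22.10
= 301.16 mOsm/kg ≈ 301.2 mOsm/kg
Osmolar gap = measured − calculated = 308 − 301.2 = 6.8 mOsm/kg

6.8 mOsm/kg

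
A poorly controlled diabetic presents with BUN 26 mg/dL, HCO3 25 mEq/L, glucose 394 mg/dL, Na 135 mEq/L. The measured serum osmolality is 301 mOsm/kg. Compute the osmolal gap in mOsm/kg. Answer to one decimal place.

Calculated osmolality = 2·Na + glucose/18 + BUN/2.8
= 2·135 + 394/18 + 26/2.8
= 270 + 21.89 + 9.29
= 301.18 mOsm/kg ≈ 301.2 mOsm/kg
Osmolar gap = measured − calculated = 301 − 301.2 = -0.2 mOsm/kg

-0.2 mOsm/kg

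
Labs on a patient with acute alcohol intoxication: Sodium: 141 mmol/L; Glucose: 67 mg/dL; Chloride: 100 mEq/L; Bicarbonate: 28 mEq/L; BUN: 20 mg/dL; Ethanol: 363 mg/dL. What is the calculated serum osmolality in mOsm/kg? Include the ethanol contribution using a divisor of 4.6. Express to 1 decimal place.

Calculated osmolality = 2·Na + glucose/18 + BUN/2.8 + ethanol/4.6
= 2·141 + 67/18 + 20/2.8 + 363/4.6
= 282 + 3.72 + 7.14 + 78.91
= 371.77 mOsm/kg

371.8 mOsm/kg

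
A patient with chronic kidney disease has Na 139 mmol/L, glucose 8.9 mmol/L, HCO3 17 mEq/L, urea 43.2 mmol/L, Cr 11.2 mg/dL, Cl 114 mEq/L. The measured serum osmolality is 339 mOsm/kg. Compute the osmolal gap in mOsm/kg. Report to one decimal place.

Calculated osmolality = 2·Na + glucose + urea
= 2·139 + 8.9 + 43.2
= 278 + 8.90 + 43.20
= 330.1 mOsm/kg ≈ 330.1 mOsm/kg
Osmolar gap = measured − calculated = 339 − 330.1 = 8.9 mOsm/kg

8.9 mOsm/kg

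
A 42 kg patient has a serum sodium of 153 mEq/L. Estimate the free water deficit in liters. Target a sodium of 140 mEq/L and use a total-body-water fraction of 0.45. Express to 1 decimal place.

1.8 L

TBW = 0.45 · 42 = 18.9 L
Free water deficit = TBW · (Na/140 − 1)
= 18.9 · (153/140 − 1)
= 18.9 · 0.0929
= 1.76 L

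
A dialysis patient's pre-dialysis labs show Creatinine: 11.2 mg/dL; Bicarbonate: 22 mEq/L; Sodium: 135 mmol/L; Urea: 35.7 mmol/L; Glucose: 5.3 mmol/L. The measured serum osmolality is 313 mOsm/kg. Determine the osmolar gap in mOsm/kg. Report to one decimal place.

Calculated osmolality = 2·Na + glucose + urea
= 2·135 + 5.3 + 35.7
= 270 + 5.30 + 35.70
= 311 mOsm/kg ≈ 311.0 mOsm/kg
Osmolar gap = measured − calculated = 313 − 311.0 = 2.0 mOsm/kg

2.0 mOsm/kg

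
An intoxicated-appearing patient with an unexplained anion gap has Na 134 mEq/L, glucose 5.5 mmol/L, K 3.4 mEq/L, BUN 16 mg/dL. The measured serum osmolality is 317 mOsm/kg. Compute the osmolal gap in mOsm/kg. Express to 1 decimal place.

37.8 mOsm/kg

Calculated osmolality = 2·Na + glucose + BUN/2.8
= 2·134 + 5.5 + 16/2.8
= 268 + 5.50 + 5.71
= 279.21 mOsm/kg ≈ 279.2 mOsm/kg
Osmolar gap = measured − calculated = 317 − 279.2 = 37.8 mOsm/kg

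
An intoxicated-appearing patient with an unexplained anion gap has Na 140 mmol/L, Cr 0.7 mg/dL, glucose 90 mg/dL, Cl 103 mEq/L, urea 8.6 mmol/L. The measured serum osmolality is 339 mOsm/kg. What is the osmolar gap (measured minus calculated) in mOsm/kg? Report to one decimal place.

45.4 mOsm/kg

Calculated osmolality = 2·Na + glucose/18 + urea
= 2·140 + 90/18 + 8.6
= 280 + 5 + 8.60
= 293.6 mOsm/kg ≈ 293.6 mOsm/kg
Osmolar gap = measured − calculated = 339 − 293.6 = 45.4 mOsm/kg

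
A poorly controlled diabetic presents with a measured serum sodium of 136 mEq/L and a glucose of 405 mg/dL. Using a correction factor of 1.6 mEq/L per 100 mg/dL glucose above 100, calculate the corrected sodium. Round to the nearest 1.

Corrected Na = measured Na + 1.6 · (glucose − 100)/100
= 136 + 1.6 · (405 − 100)/100
= 136 + 4.9
= 140.9 mEq/L

141 mEq/L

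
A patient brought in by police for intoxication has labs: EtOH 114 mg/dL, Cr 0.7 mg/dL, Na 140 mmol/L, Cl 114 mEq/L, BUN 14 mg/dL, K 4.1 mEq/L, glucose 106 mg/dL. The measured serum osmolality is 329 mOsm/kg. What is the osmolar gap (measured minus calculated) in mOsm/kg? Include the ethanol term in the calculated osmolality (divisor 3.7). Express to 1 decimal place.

7.3 mOsm/kg

Calculated osmolality = 2·Na + glucose/18 + BUN/2.8 + ethanol/3.7
= 2·140 + 106/18 + 14/2.8 + 114/3.7
= 280 + 5.89 + 5 + 30.81
= 321.7 mOsm/kg ≈ 321.7 mOsm/kg
Osmolar gap = measured − calculated = 329 − 321.7 = 7.3 mOsm/kg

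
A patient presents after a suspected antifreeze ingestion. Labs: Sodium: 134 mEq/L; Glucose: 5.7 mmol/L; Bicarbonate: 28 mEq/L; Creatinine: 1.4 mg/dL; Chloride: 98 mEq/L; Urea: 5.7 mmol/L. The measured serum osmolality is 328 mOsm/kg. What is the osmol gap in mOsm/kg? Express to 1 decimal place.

Calculated osmolality = 2·Na + glucose + urea
= 2·134 + 5.7 + 5.7
= 268 + 5.70 + 5.70
= 279.4 mOsm/kg ≈ 279.4 mOsm/kg
Osmolar gap = measured − calculated = 328 − 279.4 = 48.6 mOsm/kg

48.6 mOsm/kg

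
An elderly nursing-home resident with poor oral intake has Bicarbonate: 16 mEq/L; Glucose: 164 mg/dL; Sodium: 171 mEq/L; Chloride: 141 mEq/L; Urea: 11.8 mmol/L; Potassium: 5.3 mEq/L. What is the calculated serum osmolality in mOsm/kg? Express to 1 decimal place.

362.9 mOsm/kg

Calculated osmolality = 2·Na + glucose/18 + urea
= 2·171 + 164/18 + 11.8
= 342 + 9.11 + 11.80
= 362.91 mOsm/kg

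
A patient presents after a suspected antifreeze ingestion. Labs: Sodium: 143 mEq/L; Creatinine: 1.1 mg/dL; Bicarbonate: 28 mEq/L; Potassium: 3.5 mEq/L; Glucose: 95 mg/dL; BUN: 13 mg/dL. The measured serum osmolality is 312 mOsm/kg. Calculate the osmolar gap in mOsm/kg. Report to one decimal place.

Calculated osmolality = 2·Na + glucose/18 + BUN/2.8
= 2·143 + 95/18 + 13/2.8
= 286 + 5.28 + 4.64
= 295.92 mOsm/kg ≈ 295.9 mOsm/kg
Osmolar gap = measured − calculated = 312 − 295.9 = 16.1 mOsm/kg

16.1 mOsm/kg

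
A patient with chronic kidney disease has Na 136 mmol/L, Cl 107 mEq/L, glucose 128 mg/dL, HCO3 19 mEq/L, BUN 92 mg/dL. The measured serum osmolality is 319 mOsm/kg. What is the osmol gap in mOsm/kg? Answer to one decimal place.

Calculated osmolality = 2·Na + glucose/18 + BUN/2.8
= 2·136 + 128/18 + 92/2.8
= 272 + 7.11 + 32.86
= 311.97 mOsm/kg ≈ 312.0 mOsm/kg
Osmolar gap = measured − calculated = 319 − 312.0 = 7.0 mOsm/kg

7.0 mOsm/kg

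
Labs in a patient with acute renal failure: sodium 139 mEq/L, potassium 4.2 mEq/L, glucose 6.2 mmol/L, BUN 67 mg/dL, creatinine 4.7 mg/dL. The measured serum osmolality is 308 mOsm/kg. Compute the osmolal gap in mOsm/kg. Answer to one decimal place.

-0.1 mOsm/kg

Calculated osmolality = 2·Na + glucose + BUN/2.8
= 2·139 + 6.2 + 67/2.8
= 278 + 6.20 + 23.93
= 308.13 mOsm/kg ≈ 308.1 mOsm/kg
Osmolar gap = measured − calculated = 308 − 308.1 = -0.1 mOsm/kg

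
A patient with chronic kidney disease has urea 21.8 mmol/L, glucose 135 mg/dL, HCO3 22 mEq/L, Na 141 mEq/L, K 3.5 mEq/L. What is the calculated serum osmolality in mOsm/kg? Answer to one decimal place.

Calculated osmolality = 2·Na + glucose/18 + urea
= 2·141 + 135/18 + 21.8
= 282 + 7.50 + 21.80
= 311.3 mOsm/kg

311.3 mOsm/kg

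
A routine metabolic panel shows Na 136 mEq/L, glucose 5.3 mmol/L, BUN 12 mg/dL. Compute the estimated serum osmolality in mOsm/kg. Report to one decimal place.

281.6 mOsm/kg

Calculated osmolality = 2·Na + glucose + BUN/2.8
= 2·136 + 5.3 + 12/2.8
= 272 + 5.30 + 4.29
= 281.59 mOsm/kg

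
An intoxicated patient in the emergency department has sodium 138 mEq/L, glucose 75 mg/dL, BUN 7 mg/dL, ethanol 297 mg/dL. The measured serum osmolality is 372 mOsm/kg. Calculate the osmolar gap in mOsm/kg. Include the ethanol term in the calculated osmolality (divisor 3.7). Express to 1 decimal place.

Calculated osmolality = 2·Na + glucose/18 + BUN/2.8 + ethanol/3.7
= 2·138 + 75/18 + 7/2.8 + 297/3.7
= 276 + 4.17 + 2.50 + 80.27
= 362.94 mOsm/kg ≈ 362.9 mOsm/kg
Osmolar gap = measured − calculated = 372 − 362.9 = 9.1 mOsm/kg

9.1 mOsm/kg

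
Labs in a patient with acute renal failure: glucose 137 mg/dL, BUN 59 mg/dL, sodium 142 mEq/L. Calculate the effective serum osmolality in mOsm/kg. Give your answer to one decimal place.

Effective osmolality excludes urea (freely permeant across cell membranes):
2·Na + glucose/18
= 2·142 + 137/18
= 284 + 7.61
= 291.61 mOsm/kg

291.6 mOsm/kg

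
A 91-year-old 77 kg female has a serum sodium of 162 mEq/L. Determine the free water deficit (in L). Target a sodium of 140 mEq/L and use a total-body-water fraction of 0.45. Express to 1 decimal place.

5.4 L

TBW = 0.45 · 77 = 34.65 L
Free water deficit = TBW · (Na/140 − 1)
= 34.65 · (162/140 − 1)
= 34.65 · 0.1571
= 5.44 L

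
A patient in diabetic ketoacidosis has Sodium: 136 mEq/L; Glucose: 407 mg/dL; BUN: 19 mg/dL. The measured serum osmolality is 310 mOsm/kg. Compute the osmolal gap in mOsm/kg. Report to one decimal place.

Calculated osmolality = 2·Na + glucose/18 + BUN/2.8
= 2·136 + 407/18 + 19/2.8
= 272 + 22.61 + 6.79
= 301.4 mOsm/kg ≈ 301.4 mOsm/kg
Osmolar gap = measured − calculated = 310 − 301.4 = 8.6 mOsm/kg

8.6 mOsm/kg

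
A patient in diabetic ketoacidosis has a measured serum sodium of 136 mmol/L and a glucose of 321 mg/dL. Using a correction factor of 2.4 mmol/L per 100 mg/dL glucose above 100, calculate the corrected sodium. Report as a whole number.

Corrected Na = measured Na + 2.4 · (glucose − 100)/100
= 136 + 2.4 · (321 − 100)/100
= 136 + 5.3
= 141.3 mmol/L

141 mmol/L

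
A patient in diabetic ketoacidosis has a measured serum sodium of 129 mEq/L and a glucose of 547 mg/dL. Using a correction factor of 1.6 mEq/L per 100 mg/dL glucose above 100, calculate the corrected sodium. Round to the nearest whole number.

136 mEq/L

Corrected Na = measured Na + 1.6 · (glucose − 100)/100
= 129 + 1.6 · (547 − 100)/100
= 129 + 7.2
= 136.2 mEq/L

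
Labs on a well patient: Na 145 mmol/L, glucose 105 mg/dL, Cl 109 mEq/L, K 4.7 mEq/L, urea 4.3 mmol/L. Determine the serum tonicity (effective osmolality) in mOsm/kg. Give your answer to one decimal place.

Effective osmolality excludes urea (freely permeant across cell membranes):
2·Na + glucose/18
= 2·145 + 105/18
= 290 + 5.83
= 295.83 mOsm/kg

295.8 mOsm/kg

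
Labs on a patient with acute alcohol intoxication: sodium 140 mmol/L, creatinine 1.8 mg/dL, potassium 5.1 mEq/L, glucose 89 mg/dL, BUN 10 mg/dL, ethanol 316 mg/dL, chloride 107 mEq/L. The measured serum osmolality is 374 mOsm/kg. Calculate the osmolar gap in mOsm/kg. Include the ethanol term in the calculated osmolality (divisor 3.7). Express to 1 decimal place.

0.1 mOsm/kg

Calculated osmolality = 2·Na + glucose/18 + BUN/2.8 + ethanol/3.7
= 2·140 + 89/18 + 10/2.8 + 316/3.7
= 280 + 4.94 + 3.57 + 85.41
= 373.92 mOsm/kg ≈ 373.9 mOsm/kg
Osmolar gap = measured − calculated = 374 − 373.9 = 0.1 mOsm/kg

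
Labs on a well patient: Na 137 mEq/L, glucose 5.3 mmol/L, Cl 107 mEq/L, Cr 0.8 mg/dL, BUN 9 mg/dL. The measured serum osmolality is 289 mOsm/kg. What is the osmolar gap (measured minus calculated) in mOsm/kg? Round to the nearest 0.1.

Calculated osmolality = 2·Na + glucose + BUN/2.8
= 2·137 + 5.3 + 9/2.8
= 274 + 5.30 + 3.21
= 282.51 mOsm/kg ≈ 282.5 mOsm/kg
Osmolar gap = measured − calculated = 289 − 282.5 = 6.5 mOsm/kg

6.5 mOsm/kg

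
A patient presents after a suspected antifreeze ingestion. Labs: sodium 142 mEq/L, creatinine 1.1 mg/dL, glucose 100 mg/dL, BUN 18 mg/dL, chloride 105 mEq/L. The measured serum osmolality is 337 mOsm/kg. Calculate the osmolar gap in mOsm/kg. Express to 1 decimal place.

Calculated osmolality = 2·Na + glucose/18 + BUN/2.8
= 2·142 + 100/18 + 18/2.8
= 284 + 5.56 + 6.43
= 295.99 mOsm/kg ≈ 296.0 mOsm/kg
Osmolar gap = measured − calculated = 337 − 296.0 = 41.0 mOsm/kg

41.0 mOsm/kg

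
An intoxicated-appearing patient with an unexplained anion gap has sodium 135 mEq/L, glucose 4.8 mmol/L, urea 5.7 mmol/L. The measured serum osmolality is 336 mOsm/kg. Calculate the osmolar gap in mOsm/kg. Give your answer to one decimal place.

55.5 mOsm/kg

Calculated osmolality = 2·Na + glucose + urea
= 2·135 + 4.8 + 5.7
= 270 + 4.80 + 5.70
= 280.5 mOsm/kg ≈ 280.5 mOsm/kg
Osmolar gap = measured − calculated = 336 − 280.5 = 55.5 mOsm/kg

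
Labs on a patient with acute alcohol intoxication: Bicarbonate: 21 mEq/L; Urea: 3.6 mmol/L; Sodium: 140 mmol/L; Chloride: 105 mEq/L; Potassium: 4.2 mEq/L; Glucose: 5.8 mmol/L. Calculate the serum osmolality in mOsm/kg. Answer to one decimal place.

289.4 mOsm/kg

Calculated osmolality = 2·Na + glucose + urea
= 2·140 + 5.8 + 3.6
= 280 + 5.80 + 3.60
= 289.4 mOsm/kg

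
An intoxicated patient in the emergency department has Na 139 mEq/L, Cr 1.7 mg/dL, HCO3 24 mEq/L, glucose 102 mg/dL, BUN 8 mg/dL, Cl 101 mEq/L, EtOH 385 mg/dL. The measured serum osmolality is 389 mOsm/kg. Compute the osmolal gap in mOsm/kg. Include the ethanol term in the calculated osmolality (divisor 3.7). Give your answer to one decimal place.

Calculated osmolality = 2·Na + glucose/18 + BUN/2.8 + ethanol/3.7
= 2·139 + 102/18 + 8/2.8 + 385/3.7
= 278 + 5.67 + 2.86 + 104.05
= 390.58 mOsm/kg ≈ 390.6 mOsm/kg
Osmolar gap = measured − calculated = 389 − 390.6 = -1.6 mOsm/kg

-1.6 mOsm/kg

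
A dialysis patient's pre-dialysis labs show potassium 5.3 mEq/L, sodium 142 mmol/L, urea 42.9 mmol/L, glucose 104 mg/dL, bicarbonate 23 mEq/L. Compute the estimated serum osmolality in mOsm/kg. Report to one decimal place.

332.7 mOsm/kg

Calculated osmolality = 2·Na + glucose/18 + urea
= 2·142 + 104/18 + 42.9
= 284 + 5.78 + 42.90
= 332.68 mOsm/kg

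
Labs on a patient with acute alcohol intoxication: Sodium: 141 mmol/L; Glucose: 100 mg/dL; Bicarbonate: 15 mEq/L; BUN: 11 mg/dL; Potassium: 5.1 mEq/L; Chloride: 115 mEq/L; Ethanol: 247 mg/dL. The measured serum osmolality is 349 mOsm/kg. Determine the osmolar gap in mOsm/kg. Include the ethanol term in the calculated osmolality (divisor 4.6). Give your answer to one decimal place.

Calculated osmolality = 2·Na + glucose/18 + BUN/2.8 + ethanol/4.6
= 2·141 + 100/18 + 11/2.8 + 247/4.6
= 282 + 5.56 + 3.93 + 53.70
= 345.19 mOsm/kg ≈ 345.2 mOsm/kg
Osmolar gap = measured − calculated = 349 − 345.2 = 3.8 mOsm/kg

3.8 mOsm/kg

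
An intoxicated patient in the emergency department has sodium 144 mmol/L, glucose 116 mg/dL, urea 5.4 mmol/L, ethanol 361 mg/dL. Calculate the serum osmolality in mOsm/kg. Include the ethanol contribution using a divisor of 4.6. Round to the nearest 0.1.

Calculated osmolality = 2·Na + glucose/18 + urea + ethanol/4.6
= 2·144 + 116/18 + 5.4 + 361/4.6
= 288 + 6.44 + 5.40 + 78.48
= 378.32 mOsm/kg

378.3 mOsm/kg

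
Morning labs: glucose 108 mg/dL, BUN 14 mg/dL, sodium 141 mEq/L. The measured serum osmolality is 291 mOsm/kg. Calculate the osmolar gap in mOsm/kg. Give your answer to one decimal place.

-2.0 mOsm/kg

Calculated osmolality = 2·Na + glucose/18 + BUN/2.8
= 2·141 + 108/18 + 14/2.8
= 282 + 6 + 5
= 293 mOsm/kg ≈ 293.0 mOsm/kg
Osmolar gap = measured − calculated = 291 − 293.0 = -2.0 mOsm/kg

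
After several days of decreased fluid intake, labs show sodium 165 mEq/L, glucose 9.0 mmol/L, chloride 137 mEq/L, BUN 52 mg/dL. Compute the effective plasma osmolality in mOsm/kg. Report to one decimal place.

339.0 mOsm/kg

Effective osmolality excludes urea (freely permeant across cell membranes):
2·Na + glucose
= 2·165 + 9
= 330 + 9
= 339 mOsm/kg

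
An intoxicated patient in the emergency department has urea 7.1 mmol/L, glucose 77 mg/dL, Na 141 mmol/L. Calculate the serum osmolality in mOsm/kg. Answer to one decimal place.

Calculated osmolality = 2·Na + glucose/18 + urea
= 2·141 + 77/18 + 7.1
= 282 + 4.28 + 7.10
= 293.38 mOsm/kg

293.4 mOsm/kg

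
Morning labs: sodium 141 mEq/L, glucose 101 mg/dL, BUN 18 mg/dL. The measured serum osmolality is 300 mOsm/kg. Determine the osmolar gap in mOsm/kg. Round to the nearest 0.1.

6.0 mOsm/kg

Calculated osmolality = 2·Na + glucose/18 + BUN/2.8
= 2·141 + 101/18 + 18/2.8
= 282 + 5.61 + 6.43
= 294.04 mOsm/kg ≈ 294.0 mOsm/kg
Osmolar gap = measured − calculated = 300 − 294.0 = 6.0 mOsm/kg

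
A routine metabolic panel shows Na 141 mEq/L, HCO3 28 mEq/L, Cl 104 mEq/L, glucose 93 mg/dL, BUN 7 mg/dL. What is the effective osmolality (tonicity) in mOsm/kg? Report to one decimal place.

287.2 mOsm/kg

Effective osmolality excludes urea (freely permeant across cell membranes):
2·Na + glucose/18
= 2·141 + 93/18
= 282 + 5.17
= 287.17 mOsm/kg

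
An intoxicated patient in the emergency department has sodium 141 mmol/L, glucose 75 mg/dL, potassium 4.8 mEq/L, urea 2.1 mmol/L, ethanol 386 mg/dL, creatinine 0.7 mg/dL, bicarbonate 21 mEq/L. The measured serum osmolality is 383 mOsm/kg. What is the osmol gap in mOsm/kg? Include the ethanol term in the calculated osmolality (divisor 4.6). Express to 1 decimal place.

10.8 mOsm/kg

Calculated osmolality = 2·Na + glucose/18 + urea + ethanol/4.6
= 2·141 + 75/18 + 2.1 + 386/4.6
= 282 + 4.17 + 2.10 + 83.91
= 372.18 mOsm/kg ≈ 372.2 mOsm/kg
Osmolar gap = measured − calculated = 383 − 372.2 = 10.8 mOsm/kg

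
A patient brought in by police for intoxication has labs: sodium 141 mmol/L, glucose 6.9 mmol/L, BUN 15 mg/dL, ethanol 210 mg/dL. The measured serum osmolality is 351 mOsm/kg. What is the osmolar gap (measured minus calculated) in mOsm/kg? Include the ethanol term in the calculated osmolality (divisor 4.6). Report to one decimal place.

11.1 mOsm/kg

Calculated osmolality = 2·Na + glucose + BUN/2.8 + ethanol/4.6
= 2·141 + 6.9 + 15/2.8 + 210/4.6
= 282 + 6.90 + 5.36 + 45.65
= 339.91 mOsm/kg ≈ 339.9 mOsm/kg
Osmolar gap = measured − calculated = 351 − 339.9 = 11.1 mOsm/kg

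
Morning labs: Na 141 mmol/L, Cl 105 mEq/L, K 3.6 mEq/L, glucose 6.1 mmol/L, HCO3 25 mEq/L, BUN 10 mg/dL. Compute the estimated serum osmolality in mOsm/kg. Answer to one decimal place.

291.7 mOsm/kg

Calculated osmolality = 2·Na + glucose + BUN/2.8
= 2·141 + 6.1 + 10/2.8
= 282 + 6.10 + 3.57
= 291.67 mOsm/kg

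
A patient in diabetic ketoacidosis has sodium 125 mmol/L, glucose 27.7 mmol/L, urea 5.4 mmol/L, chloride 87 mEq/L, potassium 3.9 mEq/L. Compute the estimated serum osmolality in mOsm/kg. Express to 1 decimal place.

Calculated osmolality = 2·Na + glucose + urea
= 2·125 + 27.7 + 5.4
= 250 + 27.70 + 5.40
= 283.1 mOsm/kg

283.1 mOsm/kg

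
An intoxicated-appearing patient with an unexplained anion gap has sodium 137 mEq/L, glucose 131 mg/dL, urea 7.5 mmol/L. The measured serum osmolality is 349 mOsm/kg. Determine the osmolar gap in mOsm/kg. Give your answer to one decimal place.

60.2 mOsm/kg

Calculated osmolality = 2·Na + glucose/18 + urea
= 2·137 + 131/18 + 7.5
= 274 + 7.28 + 7.50
= 288.78 mOsm/kg ≈ 288.8 mOsm/kg
Osmolar gap = measured − calculated = 349 − 288.8 = 60.2 mOsm/kg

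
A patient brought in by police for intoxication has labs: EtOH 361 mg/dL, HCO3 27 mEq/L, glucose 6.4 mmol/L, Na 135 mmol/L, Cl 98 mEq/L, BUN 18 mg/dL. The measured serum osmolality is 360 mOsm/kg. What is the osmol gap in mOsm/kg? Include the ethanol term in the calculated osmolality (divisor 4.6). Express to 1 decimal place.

-1.3 mOsm/kg

Calculated osmolality = 2·Na + glucose + BUN/2.8 + ethanol/4.6
= 2·135 + 6.4 + 18/2.8 + 361/4.6
= 270 + 6.40 + 6.43 + 78.48
= 361.31 mOsm/kg ≈ 361.3 mOsm/kg
Osmolar gap = measured − calculated = 360 − 361.3 = -1.3 mOsm/kg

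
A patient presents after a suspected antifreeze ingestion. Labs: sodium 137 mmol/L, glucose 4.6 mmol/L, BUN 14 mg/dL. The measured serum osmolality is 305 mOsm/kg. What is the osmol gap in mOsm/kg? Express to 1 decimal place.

Calculated osmolality = 2·Na + glucose + BUN/2.8
= 2·137 + 4.6 + 14/2.8
= 274 + 4.60 + 5
= 283.6 mOsm/kg ≈ 283.6 mOsm/kg
Osmolar gap = measured − calculated = 305 − 283.6 = 21.4 mOsm/kg

21.4 mOsm/kg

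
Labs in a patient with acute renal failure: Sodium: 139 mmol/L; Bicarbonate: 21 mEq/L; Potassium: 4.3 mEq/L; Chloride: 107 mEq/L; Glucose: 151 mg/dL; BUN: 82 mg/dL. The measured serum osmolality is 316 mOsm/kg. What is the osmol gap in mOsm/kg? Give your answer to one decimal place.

Calculated osmolality = 2·Na + glucose/18 + BUN/2.8
= 2·139 + 151/18 + 82/2.8
= 278 + 8.39 + 29.29
= 315.68 mOsm/kg ≈ 315.7 mOsm/kg
Osmolar gap = measured − calculated = 316 − 315.7 = 0.3 mOsm/kg

0.3 mOsm/kg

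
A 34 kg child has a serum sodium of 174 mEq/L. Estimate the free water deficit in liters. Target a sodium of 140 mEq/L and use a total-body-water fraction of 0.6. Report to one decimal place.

TBW = 0.6 · 34 = 20.4 L
Free water deficit = TBW · (Na/140 − 1)
= 20.4 · (174/140 − 1)
= 20.4 · 0.2429
= 4.96 L

5.0 L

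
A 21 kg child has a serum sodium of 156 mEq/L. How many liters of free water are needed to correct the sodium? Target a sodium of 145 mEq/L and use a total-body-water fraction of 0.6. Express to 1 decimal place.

TBW = 0.6 · 21 = 12.6 L
Free water deficit = TBW · (Na/145 − 1)
= 12.6 · (156/145 − 1)
= 12.6 · 0.0759
= 0.96 L

1.0 L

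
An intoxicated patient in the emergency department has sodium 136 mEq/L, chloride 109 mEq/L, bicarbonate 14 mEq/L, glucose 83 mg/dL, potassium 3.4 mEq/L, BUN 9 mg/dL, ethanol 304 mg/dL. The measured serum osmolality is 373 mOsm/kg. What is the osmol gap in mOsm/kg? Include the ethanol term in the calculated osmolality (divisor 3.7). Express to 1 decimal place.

Calculated osmolality = 2·Na + glucose/18 + BUN/2.8 + ethanol/3.7
= 2·136 + 83/18 + 9/2.8 + 304/3.7
= 272 + 4.61 + 3.21 + 82.16
= 361.98 mOsm/kg ≈ 362.0 mOsm/kg
Osmolar gap = measured − calculated = 373 − 362.0 = 11.0 mOsm/kg

11.0 mOsm/kg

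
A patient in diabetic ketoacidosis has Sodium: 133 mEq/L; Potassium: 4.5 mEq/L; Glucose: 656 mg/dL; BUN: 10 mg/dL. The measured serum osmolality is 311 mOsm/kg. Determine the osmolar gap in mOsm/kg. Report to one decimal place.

5.0 mOsm/kg

Calculated osmolality = 2·Na + glucose/18 + BUN/2.8
= 2·133 + 656/18 + 10/2.8
= 266 + 36.44 + 3.57
= 306.01 mOsm/kg ≈ 306.0 mOsm/kg
Osmolar gap = measured − calculated = 311 − 306.0 = 5.0 mOsm/kg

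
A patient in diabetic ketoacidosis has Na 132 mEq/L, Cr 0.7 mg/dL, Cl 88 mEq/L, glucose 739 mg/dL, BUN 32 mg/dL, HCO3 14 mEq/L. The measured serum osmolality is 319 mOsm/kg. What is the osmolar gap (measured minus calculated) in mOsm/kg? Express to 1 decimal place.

Calculated osmolality = 2·Na + glucose/18 + BUN/2.8
= 2·132 + 739/18 + 32/2.8
= 264 + 41.06 + 11.43
= 316.49 mOsm/kg ≈ 316.5 mOsm/kg
Osmolar gap = measured − calculated = 319 − 316.5 = 2.5 mOsm/kg

2.5 mOsm/kg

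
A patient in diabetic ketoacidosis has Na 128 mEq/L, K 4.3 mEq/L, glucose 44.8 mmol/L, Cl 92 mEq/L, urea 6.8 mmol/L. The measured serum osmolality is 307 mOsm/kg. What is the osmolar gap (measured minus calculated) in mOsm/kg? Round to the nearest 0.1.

-0.6 mOsm/kg

Calculated osmolality = 2·Na + glucose + urea
= 2·128 + 44.8 + 6.8
= 256 + 44.80 + 6.80
= 307.6 mOsm/kg ≈ 307.6 mOsm/kg
Osmolar gap = measured − calculated = 307 − 307.6 = -0.6 mOsm/kg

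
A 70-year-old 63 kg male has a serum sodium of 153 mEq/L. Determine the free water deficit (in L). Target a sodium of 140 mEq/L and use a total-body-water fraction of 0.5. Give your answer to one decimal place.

2.9 L

TBW = 0.5 · 63 = 31.5 L
Free water deficit = TBW · (Na/140 − 1)
= 31.5 · (153/140 − 1)
= 31.5 · 0.0929
= 2.93 L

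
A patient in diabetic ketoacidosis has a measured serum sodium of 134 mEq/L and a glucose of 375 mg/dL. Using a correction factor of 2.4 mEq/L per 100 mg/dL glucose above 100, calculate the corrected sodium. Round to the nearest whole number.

141 mEq/L

Corrected Na = measured Na + 2.4 · (glucose − 100)/100
= 134 + 2.4 · (375 − 100)/100
= 134 + 6.6
= 140.6 mEq/L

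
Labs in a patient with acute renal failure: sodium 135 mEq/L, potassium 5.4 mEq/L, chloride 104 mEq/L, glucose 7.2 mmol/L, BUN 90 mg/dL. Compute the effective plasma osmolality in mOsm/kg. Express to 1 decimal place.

Effective osmolality excludes urea (freely permeant across cell membranes):
2·Na + glucose
= 2·135 + 7.2
= 270 + 7.2
= 277.2 mOsm/kg

277.2 mOsm/kg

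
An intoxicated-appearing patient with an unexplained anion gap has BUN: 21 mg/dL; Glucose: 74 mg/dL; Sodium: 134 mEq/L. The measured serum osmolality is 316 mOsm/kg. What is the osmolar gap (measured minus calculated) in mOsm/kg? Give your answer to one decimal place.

36.4 mOsm/kg

Calculated osmolality = 2·Na + glucose/18 + BUN/2.8
= 2·134 + 74/18 + 21/2.8
= 268 + 4.11 + 7.50
= 279.61 mOsm/kg ≈ 279.6 mOsm/kg
Osmolar gap = measured − calculated = 316 − 279.6 = 36.4 mOsm/kg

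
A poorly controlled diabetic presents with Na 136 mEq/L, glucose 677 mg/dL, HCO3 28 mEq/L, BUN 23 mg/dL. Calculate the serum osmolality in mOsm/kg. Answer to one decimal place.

317.8 mOsm/kg

Calculated osmolality = 2·Na + glucose/18 + BUN/2.8
= 2·136 + 677/18 + 23/2.8
= 272 + 37.61 + 8.21
= 317.82 mOsm/kg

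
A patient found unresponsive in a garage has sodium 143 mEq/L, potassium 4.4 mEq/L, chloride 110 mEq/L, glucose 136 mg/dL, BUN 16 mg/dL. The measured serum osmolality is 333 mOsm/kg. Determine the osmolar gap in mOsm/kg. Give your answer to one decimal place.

Calculated osmolality = 2·Na + glucose/18 + BUN/2.8
= 2·143 + 136/18 + 16/2.8
= 286 + 7.56 + 5.71
= 299.27 mOsm/kg ≈ 299.3 mOsm/kg
Osmolar gap = measured − calculated = 333 − 299.3 = 33.7 mOsm/kg

33.7 mOsm/kg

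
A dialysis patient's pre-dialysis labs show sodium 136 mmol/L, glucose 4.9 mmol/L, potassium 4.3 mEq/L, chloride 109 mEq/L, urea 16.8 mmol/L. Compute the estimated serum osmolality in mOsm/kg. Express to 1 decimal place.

Calculated osmolality = 2·Na + glucose + urea
= 2·136 + 4.9 + 16.8
= 272 + 4.90 + 16.80
= 293.7 mOsm/kg

293.7 mOsm/kg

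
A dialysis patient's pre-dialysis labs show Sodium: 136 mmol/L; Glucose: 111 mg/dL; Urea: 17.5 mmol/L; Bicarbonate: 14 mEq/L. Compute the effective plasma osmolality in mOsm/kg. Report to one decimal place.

278.2 mOsm/kg

Effective osmolality excludes urea (freely permeant across cell membranes):
2·Na + glucose/18
= 2·136 + 111/18
= 272 + 6.17
= 278.17 mOsm/kg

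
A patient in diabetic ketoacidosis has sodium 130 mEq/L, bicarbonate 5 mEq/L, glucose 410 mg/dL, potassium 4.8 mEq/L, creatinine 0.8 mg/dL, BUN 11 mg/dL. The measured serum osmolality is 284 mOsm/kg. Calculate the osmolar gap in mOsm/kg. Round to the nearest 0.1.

Calculated osmolality = 2·Na + glucose/18 + BUN/2.8
= 2·130 + 410/18 + 11/2.8
= 260 + 22.78 + 3.93
= 286.71 mOsm/kg ≈ 286.7 mOsm/kg
Osmolar gap = measured − calculated = 284 − 286.7 = -2.7 mOsm/kg

-2.7 mOsm/kg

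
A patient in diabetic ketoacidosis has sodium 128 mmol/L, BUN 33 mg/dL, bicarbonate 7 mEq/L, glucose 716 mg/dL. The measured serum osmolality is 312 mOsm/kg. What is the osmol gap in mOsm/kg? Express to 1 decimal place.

4.4 mOsm/kg

Calculated osmolality = 2·Na + glucose/18 + BUN/2.8
= 2·128 + 716/18 + 33/2.8
= 256 + 39.78 + 11.79
= 307.57 mOsm/kg ≈ 307.6 mOsm/kg
Osmolar gap = measured − calculated = 312 − 307.6 = 4.4 mOsm/kg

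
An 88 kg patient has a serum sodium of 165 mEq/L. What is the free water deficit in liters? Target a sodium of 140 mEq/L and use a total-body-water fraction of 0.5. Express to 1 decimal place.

7.9 L

TBW = 0.5 · 88 = 44 L
Free water deficit = TBW · (Na/140 − 1)
= 44 · (165/140 − 1)
= 44 · 0.1786
= 7.86 L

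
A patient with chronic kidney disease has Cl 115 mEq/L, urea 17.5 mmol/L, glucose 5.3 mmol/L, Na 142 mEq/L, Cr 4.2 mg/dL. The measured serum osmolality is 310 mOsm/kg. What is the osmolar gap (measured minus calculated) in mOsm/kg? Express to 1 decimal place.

Calculated osmolality = 2·Na + glucose + urea
= 2·142 + 5.3 + 17.5
= 284 + 5.30 + 17.50
= 306.8 mOsm/kg ≈ 306.8 mOsm/kg
Osmolar gap = measured − calculated = 310 − 306.8 = 3.2 mOsm/kg

3.2 mOsm/kg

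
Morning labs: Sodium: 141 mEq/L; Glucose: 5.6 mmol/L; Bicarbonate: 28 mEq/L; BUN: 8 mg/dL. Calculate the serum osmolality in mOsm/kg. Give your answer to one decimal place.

Calculated osmolality = 2·Na + glucose + BUN/2.8
= 2·141 + 5.6 + 8/2.8
= 282 + 5.60 + 2.86
= 290.46 mOsm/kg

290.5 mOsm/kg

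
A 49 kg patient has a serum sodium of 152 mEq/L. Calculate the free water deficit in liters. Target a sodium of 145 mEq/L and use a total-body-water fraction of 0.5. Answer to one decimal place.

TBW = 0.5 · 49 = 24.5 L
Free water deficit = TBW · (Na/145 − 1)
= 24.5 · (152/145 − 1)
= 24.5 · 0.0483
= 1.18 L

1.2 L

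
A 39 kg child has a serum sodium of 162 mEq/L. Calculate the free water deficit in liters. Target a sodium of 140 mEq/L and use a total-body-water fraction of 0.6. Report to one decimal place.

3.7 L

TBW = 0.6 · 39 = 23.4 L
Free water deficit = TBW · (Na/140 − 1)
= 23.4 · (162/140 − 1)
= 23.4 · 0.1571
= 3.68 L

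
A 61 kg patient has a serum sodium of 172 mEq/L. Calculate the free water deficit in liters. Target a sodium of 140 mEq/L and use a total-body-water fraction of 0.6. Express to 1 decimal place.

8.4 L

TBW = 0.6 · 61 = 36.6 L
Free water deficit = TBW · (Na/140 − 1)
= 36.6 · (172/140 − 1)
= 36.6 · 0.2286
= 8.37 L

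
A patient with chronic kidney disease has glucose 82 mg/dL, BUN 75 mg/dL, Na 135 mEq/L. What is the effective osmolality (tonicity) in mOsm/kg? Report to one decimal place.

274.6 mOsm/kg

Effective osmolality excludes urea (freely permeant across cell membranes):
2·Na + glucose/18
= 2·135 + 82/18
= 270 + 4.56
= 274.56 mOsm/kg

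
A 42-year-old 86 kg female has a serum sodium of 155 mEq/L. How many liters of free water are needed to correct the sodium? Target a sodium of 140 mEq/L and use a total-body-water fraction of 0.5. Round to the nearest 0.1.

TBW = 0.5 · 86 = 43 L
Free water deficit = TBW · (Na/140 − 1)
= 43 · (155/140 − 1)
= 43 · 0.1071
= 4.61 L

4.6 L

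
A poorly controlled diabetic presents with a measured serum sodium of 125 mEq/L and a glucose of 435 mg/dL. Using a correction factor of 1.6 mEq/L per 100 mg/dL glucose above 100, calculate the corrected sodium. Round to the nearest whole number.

Corrected Na = measured Na + 1.6 · (glucose − 100)/100
= 125 + 1.6 · (435 − 100)/100
= 125 + 5.4
= 130.4 mEq/L

130 mEq/L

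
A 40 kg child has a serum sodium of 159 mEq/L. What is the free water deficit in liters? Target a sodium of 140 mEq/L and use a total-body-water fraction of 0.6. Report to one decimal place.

TBW = 0.6 · 40 = 24 L
Free water deficit = TBW · (Na/140 − 1)
= 24 · (159/140 − 1)
= 24 · 0.1357
= 3.26 L

3.3 L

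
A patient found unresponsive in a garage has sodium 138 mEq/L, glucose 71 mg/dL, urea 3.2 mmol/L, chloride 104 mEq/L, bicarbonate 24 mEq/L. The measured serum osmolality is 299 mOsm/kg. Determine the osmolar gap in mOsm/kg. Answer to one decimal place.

Calculated osmolality = 2·Na + glucose/18 + urea
= 2·138 + 71/18 + 3.2
= 276 + 3.94 + 3.20
= 283.14 mOsm/kg ≈ 283.1 mOsm/kg
Osmolar gap = measured − calculated = 299 − 283.1 = 15.9 mOsm/kg

15.9 mOsm/kg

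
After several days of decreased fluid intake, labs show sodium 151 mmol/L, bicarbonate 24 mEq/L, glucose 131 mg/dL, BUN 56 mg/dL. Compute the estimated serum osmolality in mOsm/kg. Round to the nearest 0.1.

Calculated osmolality = 2·Na + glucose/18 + BUN/2.8
= 2·151 + 131/18 + 56/2.8
= 302 + 7.28 + 20
= 329.28 mOsm/kg

329.3 mOsm/kg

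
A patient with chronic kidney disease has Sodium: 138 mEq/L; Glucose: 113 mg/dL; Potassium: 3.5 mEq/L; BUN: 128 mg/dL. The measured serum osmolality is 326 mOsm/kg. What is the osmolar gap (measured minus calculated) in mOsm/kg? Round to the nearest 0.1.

Calculated osmolality = 2·Na + glucose/18 + BUN/2.8
= 2·138 + 113/18 + 128/2.8
= 276 + 6.28 + 45.71
= 327.99 mOsm/kg ≈ 328.0 mOsm/kg
Osmolar gap = measured − calculated = 326 − 328.0 = -2.0 mOsm/kg

-2.0 mOsm/kg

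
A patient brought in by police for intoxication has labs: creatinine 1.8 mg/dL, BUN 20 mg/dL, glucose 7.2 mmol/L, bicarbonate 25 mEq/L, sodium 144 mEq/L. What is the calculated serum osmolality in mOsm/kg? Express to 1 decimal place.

Calculated osmolality = 2·Na + glucose + BUN/2.8
= 2·144 + 7.2 + 20/2.8
= 288 + 7.20 + 7.14
= 302.34 mOsm/kg

302.3 mOsm/kg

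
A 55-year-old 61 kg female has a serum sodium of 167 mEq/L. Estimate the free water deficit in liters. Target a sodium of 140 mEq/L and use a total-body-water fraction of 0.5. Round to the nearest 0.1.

5.9 L

TBW = 0.5 · 61 = 30.5 L
Free water deficit = TBW · (Na/140 − 1)
= 30.5 · (167/140 − 1)
= 30.5 · 0.1929
= 5.88 L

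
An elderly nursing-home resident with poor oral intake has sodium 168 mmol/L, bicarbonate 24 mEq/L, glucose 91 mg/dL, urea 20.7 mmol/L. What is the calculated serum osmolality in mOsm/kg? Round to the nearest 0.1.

361.8 mOsm/kg

Calculated osmolality = 2·Na + glucose/18 + urea
= 2·168 + 91/18 + 20.7
= 336 + 5.06 + 20.70
= 361.76 mOsm/kg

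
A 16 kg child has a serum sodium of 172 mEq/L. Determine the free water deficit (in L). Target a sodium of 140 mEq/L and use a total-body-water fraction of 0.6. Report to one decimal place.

TBW = 0.6 · 16 = 9.6 L
Free water deficit = TBW · (Na/140 − 1)
= 9.6 · (172/140 − 1)
= 9.6 · 0.2286
= 2.19 L

2.2 L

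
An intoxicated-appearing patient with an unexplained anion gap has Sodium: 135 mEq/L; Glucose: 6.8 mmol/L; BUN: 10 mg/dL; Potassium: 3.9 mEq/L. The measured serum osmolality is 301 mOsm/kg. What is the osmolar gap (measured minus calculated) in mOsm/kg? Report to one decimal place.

20.6 mOsm/kg

Calculated osmolality = 2·Na + glucose + BUN/2.8
= 2·135 + 6.8 + 10/2.8
= 270 + 6.80 + 3.57
= 280.37 mOsm/kg ≈ 280.4 mOsm/kg
Osmolar gap = measured − calculated = 301 − 280.4 = 20.6 mOsm/kg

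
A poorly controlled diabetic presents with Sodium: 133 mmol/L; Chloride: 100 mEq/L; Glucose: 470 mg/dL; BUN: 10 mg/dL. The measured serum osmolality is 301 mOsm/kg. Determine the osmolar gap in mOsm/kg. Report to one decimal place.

5.3 mOsm/kg

Calculated osmolality = 2·Na + glucose/18 + BUN/2.8
= 2·133 + 470/18 + 10/2.8
= 266 + 26.11 + 3.57
= 295.68 mOsm/kg ≈ 295.7 mOsm/kg
Osmolar gap = measured − calculated = 301 − 295.7 = 5.3 mOsm/kg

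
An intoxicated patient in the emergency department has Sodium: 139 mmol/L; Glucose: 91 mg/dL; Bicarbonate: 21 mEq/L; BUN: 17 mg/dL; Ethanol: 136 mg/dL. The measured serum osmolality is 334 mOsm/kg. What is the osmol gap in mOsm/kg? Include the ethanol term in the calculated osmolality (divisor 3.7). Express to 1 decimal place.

Calculated osmolality = 2·Na + glucose/18 + BUN/2.8 + ethanol/3.7
= 2·139 + 91/18 + 17/2.8 + 136/3.7
= 278 + 5.06 + 6.07 + 36.76
= 325.89 mOsm/kg ≈ 325.9 mOsm/kg
Osmolar gap = measured − calculated = 334 − 325.9 = 8.1 mOsm/kg

8.1 mOsm/kg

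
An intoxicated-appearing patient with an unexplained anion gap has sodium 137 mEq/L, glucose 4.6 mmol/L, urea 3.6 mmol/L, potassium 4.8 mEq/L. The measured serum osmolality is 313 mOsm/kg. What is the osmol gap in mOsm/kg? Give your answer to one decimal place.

30.8 mOsm/kg

Calculated osmolality = 2·Na + glucose + urea
= 2·137 + 4.6 + 3.6
= 274 + 4.60 + 3.60
= 282.2 mOsm/kg ≈ 282.2 mOsm/kg
Osmolar gap = measured − calculated = 313 − 282.2 = 30.8 mOsm/kg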